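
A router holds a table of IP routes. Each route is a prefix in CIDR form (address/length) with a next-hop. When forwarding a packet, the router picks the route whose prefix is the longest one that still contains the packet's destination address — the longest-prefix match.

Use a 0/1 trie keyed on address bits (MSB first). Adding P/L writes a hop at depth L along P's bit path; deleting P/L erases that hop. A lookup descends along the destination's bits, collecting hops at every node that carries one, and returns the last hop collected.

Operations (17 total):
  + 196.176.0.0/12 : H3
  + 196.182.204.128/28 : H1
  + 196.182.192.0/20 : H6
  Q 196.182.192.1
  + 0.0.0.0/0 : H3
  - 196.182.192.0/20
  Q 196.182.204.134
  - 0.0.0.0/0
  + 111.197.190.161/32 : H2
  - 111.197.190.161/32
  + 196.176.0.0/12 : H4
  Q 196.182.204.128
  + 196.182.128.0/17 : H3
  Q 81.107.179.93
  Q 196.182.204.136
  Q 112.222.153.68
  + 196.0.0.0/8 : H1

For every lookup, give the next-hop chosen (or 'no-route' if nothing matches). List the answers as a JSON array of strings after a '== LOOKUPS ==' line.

Trace:
  + 196.176.0.0/12 (H3) depth=12
  + 196.182.204.128/28 (H1) depth=28
  + 196.182.192.0/20 (H6) depth=20
  Q 196.182.192.1: descend 11000100101101101100 ; hops seen [H3,H6] ; pick H6
  + 0.0.0.0/0 (H3) depth=0
  - 196.182.192.0/20 clear@20
  Q 196.182.204.134: descend 1100010010110110110011001000 ; hops seen [H3,H3,H1] ; pick H1
  - 0.0.0.0/0 clear@0
  + 111.197.190.161/32 (H2) depth=32
  - 111.197.190.161/32 clear@32
  + 196.176.0.0/12 (H4) depth=12
  Q 196.182.204.128: descend 1100010010110110110011001000 ; hops seen [H4,H1] ; pick H1
  + 196.182.128.0/17 (H3) depth=17
  Q 81.107.179.93: descend 01 ; hops seen [∅] ; pick no-route
  Q 196.182.204.136: descend 1100010010110110110011001000 ; hops seen [H4,H3,H1] ; pick H1
  Q 112.222.153.68: descend 011 ; hops seen [∅] ; pick no-route
  + 196.0.0.0/8 (H1) depth=8

== LOOKUPS ==
["H6","H1","H1","no-route","H1","no-route"]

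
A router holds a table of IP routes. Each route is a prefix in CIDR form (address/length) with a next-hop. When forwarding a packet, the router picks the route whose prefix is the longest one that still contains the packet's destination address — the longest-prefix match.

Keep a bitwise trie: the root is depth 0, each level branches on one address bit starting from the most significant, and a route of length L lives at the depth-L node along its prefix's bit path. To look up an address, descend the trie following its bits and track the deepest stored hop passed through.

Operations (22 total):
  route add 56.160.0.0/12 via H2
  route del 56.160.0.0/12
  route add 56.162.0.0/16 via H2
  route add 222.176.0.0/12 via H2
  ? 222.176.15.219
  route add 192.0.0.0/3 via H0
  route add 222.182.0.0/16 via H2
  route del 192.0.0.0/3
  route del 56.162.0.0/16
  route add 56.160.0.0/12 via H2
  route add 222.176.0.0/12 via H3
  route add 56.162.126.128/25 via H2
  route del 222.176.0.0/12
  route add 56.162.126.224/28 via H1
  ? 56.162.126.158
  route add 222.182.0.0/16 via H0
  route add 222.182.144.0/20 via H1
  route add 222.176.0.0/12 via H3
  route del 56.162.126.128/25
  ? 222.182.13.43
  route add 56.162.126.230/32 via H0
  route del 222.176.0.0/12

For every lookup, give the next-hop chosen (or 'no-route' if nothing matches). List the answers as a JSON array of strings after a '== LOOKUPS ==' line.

Apply in order:
  + 56.160.0.0/12 (H2) depth=12
  - 56.160.0.0/12 clear@12
  + 56.162.0.0/16 (H2) depth=16
  + 222.176.0.0/12 (H2) depth=12
  Q 222.176.15.219: descend 110111101011 ; hops seen [H2] ; pick H2
  + 192.0.0.0/3 (H0) depth=3
  + 222.182.0.0/16 (H2) depth=16
  - 192.0.0.0/3 clear@3
  - 56.162.0.0/16 clear@16
  + 56.160.0.0/12 (H2) depth=12
  + 222.176.0.0/12 (H3) depth=12
  + 56.162.126.128/25 (H2) depth=25
  - 222.176.0.0/12 clear@12
  + 56.162.126.224/28 (H1) depth=28
  Q 56.162.126.158: descend 0011100010100010011111101 ; hops seen [H2,H2] ; pick H2
  + 222.182.0.0/16 (H0) depth=16
  + 222.182.144.0/20 (H1) depth=20
  + 222.176.0.0/12 (H3) depth=12
  - 56.162.126.128/25 clear@25
  Q 222.182.13.43: descend 1101111010110110 ; hops seen [H3,H0] ; pick H0
  + 56.162.126.230/32 (H0) depth=32
  - 222.176.0.0/12 clear@12

== LOOKUPS ==
["H2","H2","H0"]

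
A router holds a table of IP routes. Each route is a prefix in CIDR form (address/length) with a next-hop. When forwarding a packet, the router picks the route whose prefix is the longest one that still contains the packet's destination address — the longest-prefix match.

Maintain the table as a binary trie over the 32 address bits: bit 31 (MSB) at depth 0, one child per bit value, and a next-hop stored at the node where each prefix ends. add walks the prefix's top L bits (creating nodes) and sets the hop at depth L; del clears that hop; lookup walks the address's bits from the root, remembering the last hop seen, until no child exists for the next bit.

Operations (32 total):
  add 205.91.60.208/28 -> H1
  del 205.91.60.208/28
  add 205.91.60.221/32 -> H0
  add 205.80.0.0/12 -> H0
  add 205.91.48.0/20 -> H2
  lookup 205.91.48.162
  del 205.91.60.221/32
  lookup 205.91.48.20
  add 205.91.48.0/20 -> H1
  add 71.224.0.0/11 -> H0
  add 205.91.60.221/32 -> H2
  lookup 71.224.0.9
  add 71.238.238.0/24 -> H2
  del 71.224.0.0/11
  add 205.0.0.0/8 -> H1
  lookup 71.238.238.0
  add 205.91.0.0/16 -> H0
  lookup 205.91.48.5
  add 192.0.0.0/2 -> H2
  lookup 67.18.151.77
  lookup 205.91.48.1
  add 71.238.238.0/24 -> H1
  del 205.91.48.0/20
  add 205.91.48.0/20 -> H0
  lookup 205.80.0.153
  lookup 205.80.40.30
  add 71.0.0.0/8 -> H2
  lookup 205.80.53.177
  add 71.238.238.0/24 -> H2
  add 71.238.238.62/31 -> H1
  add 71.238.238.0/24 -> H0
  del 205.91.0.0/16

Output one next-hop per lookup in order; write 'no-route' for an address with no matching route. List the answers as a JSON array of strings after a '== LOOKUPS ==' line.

Apply in order:
  add 205.91.60.208/28 -> H1 at depth 28
  del 205.91.60.208/28 (clear depth 28)
  add 205.91.60.221/32 -> H0 at depth 32
  add 205.80.0.0/12 -> H0 at depth 12
  add 205.91.48.0/20 -> H2 at depth 20
  ? 205.91.48.162  path d0:-→d1:-→d2:-→d3:-→d4:-→d5:-→d6:-→d7:-→d8:-→d9:-→d10:-→d11:-→d12:H0→d13:-→d14:-→d15:-→d16:-→d17:-→d18:-→d19:-→d20:H2  best=H2
  del 205.91.60.221/32 (clear depth 32)
  ? 205.91.48.20  path d0:-→d1:-→d2:-→d3:-→d4:-→d5:-→d6:-→d7:-→d8:-→d9:-→d10:-→d11:-→d12:H0→d13:-→d14:-→d15:-→d16:-→d17:-→d18:-→d19:-→d20:H2  best=H2
  add 205.91.48.0/20 -> H1 at depth 20
  add 71.224.0.0/11 -> H0 at depth 11
  add 205.91.60.221/32 -> H2 at depth 32
  ? 71.224.0.9  path d0:-→d1:-→d2:-→d3:-→d4:-→d5:-→d6:-→d7:-→d8:-→d9:-→d10:-→d11:H0  best=H0
  add 71.238.238.0/24 -> H2 at depth 24
  del 71.224.0.0/11 (clear depth 11)
  add 205.0.0.0/8 -> H1 at depth 8
  ? 71.238.238.0  path d0:-→d1:-→d2:-→d3:-→d4:-→d5:-→d6:-→d7:-→d8:-→d9:-→d10:-→d11:-→d12:-→d13:-→d14:-→d15:-→d16:-→d17:-→d18:-→d19:-→d20:-→d21:-→d22:-→d23:-→d24:H2  best=H2
  add 205.91.0.0/16 -> H0 at depth 16
  ? 205.91.48.5  path d0:-→d1:-→d2:-→d3:-→d4:-→d5:-→d6:-→d7:-→d8:H1→d9:-→d10:-→d11:-→d12:H0→d13:-→d14:-→d15:-→d16:H0→d17:-→d18:-→d19:-→d20:H1  best=H1
  add 192.0.0.0/2 -> H2 at depth 2
  ? 67.18.151.77  path d0:-→d1:-→d2:-→d3:-→d4:-→d5:-  best=no-route
  ? 205.91.48.1  path d0:-→d1:-→d2:H2→d3:-→d4:-→d5:-→d6:-→d7:-→d8:H1→d9:-→d10:-→d11:-→d12:H0→d13:-→d14:-→d15:-→d16:H0→d17:-→d18:-→d19:-→d20:H1  best=H1
  add 71.238.238.0/24 -> H1 at depth 24
  del 205.91.48.0/20 (clear depth 20)
  add 205.91.48.0/20 -> H0 at depth 20
  ? 205.80.0.153  path d0:-→d1:-→d2:H2→d3:-→d4:-→d5:-→d6:-→d7:-→d8:H1→d9:-→d10:-→d11:-→d12:H0  best=H0
  ? 205.80.40.30  path d0:-→d1:-→d2:H2→d3:-→d4:-→d5:-→d6:-→d7:-→d8:H1→d9:-→d10:-→d11:-→d12:H0  best=H0
  add 71.0.0.0/8 -> H2 at depth 8
  ? 205.80.53.177  path d0:-→d1:-→d2:H2→d3:-→d4:-→d5:-→d6:-→d7:-→d8:H1→d9:-→d10:-→d11:-→d12:H0  best=H0
  add 71.238.238.0/24 -> H2 at depth 24
  add 71.238.238.62/31 -> H1 at depth 31
  add 71.238.238.0/24 -> H0 at depth 24
  del 205.91.0.0/16 (clear depth 16)

== LOOKUPS ==
["H2","H2","H0","H2","H1","no-route","H1","H0","H0","H0"]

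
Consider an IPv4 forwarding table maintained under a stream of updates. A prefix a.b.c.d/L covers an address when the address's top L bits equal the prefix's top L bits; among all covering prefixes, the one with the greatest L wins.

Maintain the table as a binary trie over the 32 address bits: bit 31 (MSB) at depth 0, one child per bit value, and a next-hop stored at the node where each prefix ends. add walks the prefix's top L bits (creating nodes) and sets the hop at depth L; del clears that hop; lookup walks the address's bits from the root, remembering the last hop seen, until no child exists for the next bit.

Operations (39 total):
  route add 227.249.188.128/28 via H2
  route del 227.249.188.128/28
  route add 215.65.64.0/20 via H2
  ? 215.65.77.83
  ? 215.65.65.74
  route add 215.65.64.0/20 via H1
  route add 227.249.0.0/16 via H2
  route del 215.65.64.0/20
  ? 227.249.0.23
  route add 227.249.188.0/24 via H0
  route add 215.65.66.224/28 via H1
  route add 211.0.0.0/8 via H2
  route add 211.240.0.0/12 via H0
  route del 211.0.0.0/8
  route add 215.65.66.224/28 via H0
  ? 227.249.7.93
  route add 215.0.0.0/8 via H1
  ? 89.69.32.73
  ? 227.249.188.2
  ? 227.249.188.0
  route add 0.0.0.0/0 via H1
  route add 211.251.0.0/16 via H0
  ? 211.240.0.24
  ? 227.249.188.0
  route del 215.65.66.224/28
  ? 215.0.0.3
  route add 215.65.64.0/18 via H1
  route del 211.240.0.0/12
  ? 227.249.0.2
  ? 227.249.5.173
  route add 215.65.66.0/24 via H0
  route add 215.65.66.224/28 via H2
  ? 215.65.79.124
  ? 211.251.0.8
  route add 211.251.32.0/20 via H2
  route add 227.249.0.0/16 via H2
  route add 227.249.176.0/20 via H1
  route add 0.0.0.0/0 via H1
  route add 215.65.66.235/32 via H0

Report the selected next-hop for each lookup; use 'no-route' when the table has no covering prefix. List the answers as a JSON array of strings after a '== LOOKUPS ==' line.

Process each operation:
  + 227.249.188.128/28 (H2) depth=28
  del 227.249.188.128/28 (clear depth 28)
  + 215.65.64.0/20 (H2) depth=20
  lookup 215.65.77.83: bits 11010111010000010100 walk d0:-→d1:-→d2:-→d3:-→d4:-→d5:-→d6:-→d7:-→d8:-→d9:-→d10:-→d11:-→d12:-→d13:-→d14:-→d15:-→d16:-→d17:-→d18:-→d19:-→d20:H2 -> H2
  lookup 215.65.65.74: bits 11010111010000010100 walk d0:-→d1:-→d2:-→d3:-→d4:-→d5:-→d6:-→d7:-→d8:-→d9:-→d10:-→d11:-→d12:-→d13:-→d14:-→d15:-→d16:-→d17:-→d18:-→d19:-→d20:H2 -> H2
  + 215.65.64.0/20 (H1) depth=20
  + 227.249.0.0/16 (H2) depth=16
  del 215.65.64.0/20 (clear depth 20)
  lookup 227.249.0.23: bits 1110001111111001 walk d0:-→d1:-→d2:-→d3:-→d4:-→d5:-→d6:-→d7:-→d8:-→d9:-→d10:-→d11:-→d12:-→d13:-→d14:-→d15:-→d16:H2 -> H2
  + 227.249.188.0/24 (H0) depth=24
  + 215.65.66.224/28 (H1) depth=28
  + 211.0.0.0/8 (H2) depth=8
  + 211.240.0.0/12 (H0) depth=12
  del 211.0.0.0/8 (clear depth 8)
  + 215.65.66.224/28 (H0) depth=28
  lookup 227.249.7.93: bits 1110001111111001 walk d0:-→d1:-→d2:-→d3:-→d4:-→d5:-→d6:-→d7:-→d8:-→d9:-→d10:-→d11:-→d12:-→d13:-→d14:-→d15:-→d16:H2 -> H2
  + 215.0.0.0/8 (H1) depth=8
  lookup 89.69.32.73: bits ε walk d0:- -> no-route
  lookup 227.249.188.2: bits 111000111111100110111100 walk d0:-→d1:-→d2:-→d3:-→d4:-→d5:-→d6:-→d7:-→d8:-→d9:-→d10:-→d11:-→d12:-→d13:-→d14:-→d15:-→d16:H2→d17:-→d18:-→d19:-→d20:-→d21:-→d22:-→d23:-→d24:H0 -> H0
  lookup 227.249.188.0: bits 111000111111100110111100 walk d0:-→d1:-→d2:-→d3:-→d4:-→d5:-→d6:-→d7:-→d8:-→d9:-→d10:-→d11:-→d12:-→d13:-→d14:-→d15:-→d16:H2→d17:-→d18:-→d19:-→d20:-→d21:-→d22:-→d23:-→d24:H0 -> H0
  + 0.0.0.0/0 (H1) depth=0
  + 211.251.0.0/16 (H0) depth=16
  lookup 211.240.0.24: bits 110100111111 walk d0:H1→d1:-→d2:-→d3:-→d4:-→d5:-→d6:-→d7:-→d8:-→d9:-→d10:-→d11:-→d12:H0 -> H0
  lookup 227.249.188.0: bits 111000111111100110111100 walk d0:H1→d1:-→d2:-→d3:-→d4:-→d5:-→d6:-→d7:-→d8:-→d9:-→d10:-→d11:-→d12:-→d13:-→d14:-→d15:-→d16:H2→d17:-→d18:-→d19:-→d20:-→d21:-→d22:-→d23:-→d24:H0 -> H0
  del 215.65.66.224/28 (clear depth 28)
  lookup 215.0.0.3: bits 110101110 walk d0:H1→d1:-→d2:-→d3:-→d4:-→d5:-→d6:-→d7:-→d8:H1→d9:- -> H1
  + 215.65.64.0/18 (H1) depth=18
  del 211.240.0.0/12 (clear depth 12)
  lookup 227.249.0.2: bits 1110001111111001 walk d0:H1→d1:-→d2:-→d3:-→d4:-→d5:-→d6:-→d7:-→d8:-→d9:-→d10:-→d11:-→d12:-→d13:-→d14:-→d15:-→d16:H2 -> H2
  lookup 227.249.5.173: bits 1110001111111001 walk d0:H1→d1:-→d2:-→d3:-→d4:-→d5:-→d6:-→d7:-→d8:-→d9:-→d10:-→d11:-→d12:-→d13:-→d14:-→d15:-→d16:H2 -> H2
  + 215.65.66.0/24 (H0) depth=24
  + 215.65.66.224/28 (H2) depth=28
  lookup 215.65.79.124: bits 11010111010000010100 walk d0:H1→d1:-→d2:-→d3:-→d4:-→d5:-→d6:-→d7:-→d8:H1→d9:-→d10:-→d11:-→d12:-→d13:-→d14:-→d15:-→d16:-→d17:-→d18:H1→d19:-→d20:- -> H1
  lookup 211.251.0.8: bits 1101001111111011 walk d0:H1→d1:-→d2:-→d3:-→d4:-→d5:-→d6:-→d7:-→d8:-→d9:-→d10:-→d11:-→d12:-→d13:-→d14:-→d15:-→d16:H0 -> H0
  + 211.251.32.0/20 (H2) depth=20
  + 227.249.0.0/16 (H2) depth=16
  + 227.249.176.0/20 (H1) depth=20
  + 0.0.0.0/0 (H1) depth=0
  + 215.65.66.235/32 (H0) depth=32

== LOOKUPS ==
["H2","H2","H2","H2","no-route","H0","H0","H0","H0","H1","H2","H2","H1","H0"]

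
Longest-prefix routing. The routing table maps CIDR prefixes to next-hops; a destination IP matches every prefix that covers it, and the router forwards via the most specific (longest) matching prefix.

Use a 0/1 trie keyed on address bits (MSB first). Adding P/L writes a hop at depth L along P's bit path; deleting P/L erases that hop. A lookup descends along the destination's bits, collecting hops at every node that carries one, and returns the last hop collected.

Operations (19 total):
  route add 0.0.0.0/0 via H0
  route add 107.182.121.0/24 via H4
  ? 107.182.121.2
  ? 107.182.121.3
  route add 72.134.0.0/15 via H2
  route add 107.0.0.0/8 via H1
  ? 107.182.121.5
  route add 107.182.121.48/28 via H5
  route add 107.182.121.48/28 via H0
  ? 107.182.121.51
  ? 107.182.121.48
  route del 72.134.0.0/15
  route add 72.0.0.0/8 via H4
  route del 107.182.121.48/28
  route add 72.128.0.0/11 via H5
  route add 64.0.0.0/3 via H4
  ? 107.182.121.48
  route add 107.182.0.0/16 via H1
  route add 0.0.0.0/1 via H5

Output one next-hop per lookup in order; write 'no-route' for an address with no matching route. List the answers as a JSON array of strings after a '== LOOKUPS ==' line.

Trace:
  + 0.0.0.0/0 (H0) depth=0
  + 107.182.121.0/24 (H4) depth=24
  Q 107.182.121.2: descend 011010111011011001111001 ; hops seen [H0,H4] ; pick H4
  Q 107.182.121.3: descend 011010111011011001111001 ; hops seen [H0,H4] ; pick H4
  + 72.134.0.0/15 (H2) depth=15
  + 107.0.0.0/8 (H1) depth=8
  Q 107.182.121.5: descend 011010111011011001111001 ; hops seen [H0,H1,H4] ; pick H4
  + 107.182.121.48/28 (H5) depth=28
  + 107.182.121.48/28 (H0) depth=28
  Q 107.182.121.51: descend 0110101110110110011110010011 ; hops seen [H0,H1,H4,H0] ; pick H0
  Q 107.182.121.48: descend 0110101110110110011110010011 ; hops seen [H0,H1,H4,H0] ; pick H0
  - 72.134.0.0/15 clear@15
  + 72.0.0.0/8 (H4) depth=8
  - 107.182.121.48/28 clear@28
  + 72.128.0.0/11 (H5) depth=11
  + 64.0.0.0/3 (H4) depth=3
  Q 107.182.121.48: descend 0110101110110110011110010011 ; hops seen [H0,H1,H4] ; pick H4
  + 107.182.0.0/16 (H1) depth=16
  + 0.0.0.0/1 (H5) depth=1

== LOOKUPS ==
["H4","H4","H4","H0","H0","H4"]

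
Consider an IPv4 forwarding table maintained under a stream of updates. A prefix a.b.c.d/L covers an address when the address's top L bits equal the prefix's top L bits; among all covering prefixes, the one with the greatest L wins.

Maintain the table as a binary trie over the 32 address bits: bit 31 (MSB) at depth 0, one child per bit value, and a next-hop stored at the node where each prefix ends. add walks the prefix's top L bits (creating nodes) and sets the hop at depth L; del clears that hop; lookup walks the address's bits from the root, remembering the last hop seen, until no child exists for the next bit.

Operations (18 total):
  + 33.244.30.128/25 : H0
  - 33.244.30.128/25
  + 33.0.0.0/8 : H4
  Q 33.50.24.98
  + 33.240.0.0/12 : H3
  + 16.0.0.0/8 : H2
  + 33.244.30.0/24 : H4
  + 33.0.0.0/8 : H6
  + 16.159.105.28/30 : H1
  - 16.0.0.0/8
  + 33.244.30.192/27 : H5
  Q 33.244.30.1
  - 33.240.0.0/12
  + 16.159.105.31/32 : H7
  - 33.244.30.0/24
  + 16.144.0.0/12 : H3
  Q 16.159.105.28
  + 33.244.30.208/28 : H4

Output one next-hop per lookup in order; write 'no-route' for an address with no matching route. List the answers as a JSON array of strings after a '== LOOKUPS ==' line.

Apply in order:
  add 33.244.30.128/25 -> H0 at depth 25
  del 33.244.30.128/25 (clear depth 25)
  add 33.0.0.0/8 -> H4 at depth 8
  lookup 33.50.24.98: bits 00100001 walk d0:-→d1:-→d2:-→d3:-→d4:-→d5:-→d6:-→d7:-→d8:H4 -> H4
  add 33.240.0.0/12 -> H3 at depth 12
  add 16.0.0.0/8 -> H2 at depth 8
  add 33.244.30.0/24 -> H4 at depth 24
  add 33.0.0.0/8 -> H6 at depth 8
  add 16.159.105.28/30 -> H1 at depth 30
  del 16.0.0.0/8 (clear depth 8)
  add 33.244.30.192/27 -> H5 at depth 27
  lookup 33.244.30.1: bits 001000011111010000011110 walk d0:-→d1:-→d2:-→d3:-→d4:-→d5:-→d6:-→d7:-→d8:H6→d9:-→d10:-→d11:-→d12:H3→d13:-→d14:-→d15:-→d16:-→d17:-→d18:-→d19:-→d20:-→d21:-→d22:-→d23:-→d24:H4 -> H4
  del 33.240.0.0/12 (clear depth 12)
  add 16.159.105.31/32 -> H7 at depth 32
  del 33.244.30.0/24 (clear depth 24)
  add 16.144.0.0/12 -> H3 at depth 12
  lookup 16.159.105.28: bits 000100001001111101101001000111 walk d0:-→d1:-→d2:-→d3:-→d4:-→d5:-→d6:-→d7:-→d8:-→d9:-→d10:-→d11:-→d12:H3→d13:-→d14:-→d15:-→d16:-→d17:-→d18:-→d19:-→d20:-→d21:-→d22:-→d23:-→d24:-→d25:-→d26:-→d27:-→d28:-→d29:-→d30:H1 -> H1
  add 33.244.30.208/28 -> H4 at depth 28

== LOOKUPS ==
["H4","H4","H1"]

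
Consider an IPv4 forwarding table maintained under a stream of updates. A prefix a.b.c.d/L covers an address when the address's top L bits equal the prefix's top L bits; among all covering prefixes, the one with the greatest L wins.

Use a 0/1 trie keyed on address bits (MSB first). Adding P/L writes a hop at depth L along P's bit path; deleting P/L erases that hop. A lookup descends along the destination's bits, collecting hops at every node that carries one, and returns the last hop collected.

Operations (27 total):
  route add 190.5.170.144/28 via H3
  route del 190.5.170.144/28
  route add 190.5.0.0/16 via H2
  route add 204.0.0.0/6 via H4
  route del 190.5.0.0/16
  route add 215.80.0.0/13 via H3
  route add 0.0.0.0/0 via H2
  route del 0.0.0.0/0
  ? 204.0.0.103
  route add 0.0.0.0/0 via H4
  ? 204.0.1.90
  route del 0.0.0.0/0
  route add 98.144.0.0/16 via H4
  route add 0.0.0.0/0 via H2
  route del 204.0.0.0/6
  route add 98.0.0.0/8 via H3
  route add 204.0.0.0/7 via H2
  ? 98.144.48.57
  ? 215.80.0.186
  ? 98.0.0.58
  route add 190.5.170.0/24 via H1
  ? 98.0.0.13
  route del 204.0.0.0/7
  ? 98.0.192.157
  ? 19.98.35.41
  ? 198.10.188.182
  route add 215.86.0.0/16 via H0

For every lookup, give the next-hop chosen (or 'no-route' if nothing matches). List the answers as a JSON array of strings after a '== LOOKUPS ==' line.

Trace:
  + 190.5.170.144/28 (H3) depth=28
  - 190.5.170.144/28 clear@28
  + 190.5.0.0/16 (H2) depth=16
  + 204.0.0.0/6 (H4) depth=6
  - 190.5.0.0/16 clear@16
  + 215.80.0.0/13 (H3) depth=13
  + 0.0.0.0/0 (H2) depth=0
  - 0.0.0.0/0 clear@0
  lookup 204.0.0.103: bits 110011 walk d0:-→d1:-→d2:-→d3:-→d4:-→d5:-→d6:H4 -> H4
  + 0.0.0.0/0 (H4) depth=0
  lookup 204.0.1.90: bits 110011 walk d0:H4→d1:-→d2:-→d3:-→d4:-→d5:-→d6:H4 -> H4
  - 0.0.0.0/0 clear@0
  + 98.144.0.0/16 (H4) depth=16
  + 0.0.0.0/0 (H2) depth=0
  - 204.0.0.0/6 clear@6
  + 98.0.0.0/8 (H3) depth=8
  + 204.0.0.0/7 (H2) depth=7
  lookup 98.144.48.57: bits 0110001010010000 walk d0:H2→d1:-→d2:-→d3:-→d4:-→d5:-→d6:-→d7:-→d8:H3→d9:-→d10:-→d11:-→d12:-→d13:-→d14:-→d15:-→d16:H4 -> H4
  lookup 215.80.0.186: bits 1101011101010 walk d0:H2→d1:-→d2:-→d3:-→d4:-→d5:-→d6:-→d7:-→d8:-→d9:-→d10:-→d11:-→d12:-→d13:H3 -> H3
  lookup 98.0.0.58: bits 01100010 walk d0:H2→d1:-→d2:-→d3:-→d4:-→d5:-→d6:-→d7:-→d8:H3 -> H3
  + 190.5.170.0/24 (H1) depth=24
  lookup 98.0.0.13: bits 01100010 walk d0:H2→d1:-→d2:-→d3:-→d4:-→d5:-→d6:-→d7:-→d8:H3 -> H3
  - 204.0.0.0/7 clear@7
  lookup 98.0.192.157: bits 01100010 walk d0:H2→d1:-→d2:-→d3:-→d4:-→d5:-→d6:-→d7:-→d8:H3 -> H3
  lookup 19.98.35.41: bits 0 walk d0:H2→d1:- -> H2
  lookup 198.10.188.182: bits 1100 walk d0:H2→d1:-→d2:-→d3:-→d4:- -> H2
  + 215.86.0.0/16 (H0) depth=16

== LOOKUPS ==
["H4","H4","H4","H3","H3","H3","H3","H2","H2"]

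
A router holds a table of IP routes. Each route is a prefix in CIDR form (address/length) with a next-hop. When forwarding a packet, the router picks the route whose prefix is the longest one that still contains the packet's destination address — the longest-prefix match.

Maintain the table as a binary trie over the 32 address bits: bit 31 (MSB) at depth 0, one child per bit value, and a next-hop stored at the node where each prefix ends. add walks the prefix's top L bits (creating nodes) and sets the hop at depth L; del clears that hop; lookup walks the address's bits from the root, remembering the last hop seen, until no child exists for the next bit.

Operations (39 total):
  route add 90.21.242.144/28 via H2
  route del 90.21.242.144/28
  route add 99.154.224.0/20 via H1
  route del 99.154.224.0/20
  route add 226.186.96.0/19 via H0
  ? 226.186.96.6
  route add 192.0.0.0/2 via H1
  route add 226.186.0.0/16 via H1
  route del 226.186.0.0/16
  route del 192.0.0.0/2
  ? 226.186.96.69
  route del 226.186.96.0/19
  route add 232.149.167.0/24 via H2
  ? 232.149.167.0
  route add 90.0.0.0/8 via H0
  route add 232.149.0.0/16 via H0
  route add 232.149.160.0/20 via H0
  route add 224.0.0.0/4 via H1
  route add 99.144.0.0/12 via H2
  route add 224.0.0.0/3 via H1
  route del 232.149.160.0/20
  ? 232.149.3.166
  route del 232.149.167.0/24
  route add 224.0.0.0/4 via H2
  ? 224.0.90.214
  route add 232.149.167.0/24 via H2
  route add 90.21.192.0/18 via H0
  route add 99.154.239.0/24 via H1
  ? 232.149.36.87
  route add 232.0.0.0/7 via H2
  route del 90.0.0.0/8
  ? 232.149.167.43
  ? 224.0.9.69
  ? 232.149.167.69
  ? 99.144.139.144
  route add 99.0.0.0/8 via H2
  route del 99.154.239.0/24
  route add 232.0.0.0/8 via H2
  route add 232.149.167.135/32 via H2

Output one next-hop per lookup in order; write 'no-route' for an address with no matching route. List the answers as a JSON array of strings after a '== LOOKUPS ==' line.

Trace:
  add 90.21.242.144/28 -> H2 at depth 28
  del 90.21.242.144/28 (clear depth 28)
  add 99.154.224.0/20 -> H1 at depth 20
  del 99.154.224.0/20 (clear depth 20)
  add 226.186.96.0/19 -> H0 at depth 19
  Q 226.186.96.6: descend 1110001010111010011 ; hops seen [H0] ; pick H0
  add 192.0.0.0/2 -> H1 at depth 2
  add 226.186.0.0/16 -> H1 at depth 16
  del 226.186.0.0/16 (clear depth 16)
  del 192.0.0.0/2 (clear depth 2)
  Q 226.186.96.69: descend 1110001010111010011 ; hops seen [H0] ; pick H0
  del 226.186.96.0/19 (clear depth 19)
  add 232.149.167.0/24 -> H2 at depth 24
  Q 232.149.167.0: descend 111010001001010110100111 ; hops seen [H2] ; pick H2
  add 90.0.0.0/8 -> H0 at depth 8
  add 232.149.0.0/16 -> H0 at depth 16
  add 232.149.160.0/20 -> H0 at depth 20
  add 224.0.0.0/4 -> H1 at depth 4
  add 99.144.0.0/12 -> H2 at depth 12
  add 224.0.0.0/3 -> H1 at depth 3
  del 232.149.160.0/20 (clear depth 20)
  Q 232.149.3.166: descend 1110100010010101 ; hops seen [H1,H1,H0] ; pick H0
  del 232.149.167.0/24 (clear depth 24)
  add 224.0.0.0/4 -> H2 at depth 4
  Q 224.0.90.214: descend 111000 ; hops seen [H1,H2] ; pick H2
  add 232.149.167.0/24 -> H2 at depth 24
  add 90.21.192.0/18 -> H0 at depth 18
  add 99.154.239.0/24 -> H1 at depth 24
  Q 232.149.36.87: descend 1110100010010101 ; hops seen [H1,H2,H0] ; pick H0
  add 232.0.0.0/7 -> H2 at depth 7
  del 90.0.0.0/8 (clear depth 8)
  Q 232.149.167.43: descend 111010001001010110100111 ; hops seen [H1,H2,H2,H0,H2] ; pick H2
  Q 224.0.9.69: descend 111000 ; hops seen [H1,H2] ; pick H2
  Q 232.149.167.69: descend 111010001001010110100111 ; hops seen [H1,H2,H2,H0,H2] ; pick H2
  Q 99.144.139.144: descend 011000111001 ; hops seen [H2] ; pick H2
  add 99.0.0.0/8 -> H2 at depth 8
  del 99.154.239.0/24 (clear depth 24)
  add 232.0.0.0/8 -> H2 at depth 8
  add 232.149.167.135/32 -> H2 at depth 32

== LOOKUPS ==
["H0","H0","H2","H0","H2","H0","H2","H2","H2","H2"]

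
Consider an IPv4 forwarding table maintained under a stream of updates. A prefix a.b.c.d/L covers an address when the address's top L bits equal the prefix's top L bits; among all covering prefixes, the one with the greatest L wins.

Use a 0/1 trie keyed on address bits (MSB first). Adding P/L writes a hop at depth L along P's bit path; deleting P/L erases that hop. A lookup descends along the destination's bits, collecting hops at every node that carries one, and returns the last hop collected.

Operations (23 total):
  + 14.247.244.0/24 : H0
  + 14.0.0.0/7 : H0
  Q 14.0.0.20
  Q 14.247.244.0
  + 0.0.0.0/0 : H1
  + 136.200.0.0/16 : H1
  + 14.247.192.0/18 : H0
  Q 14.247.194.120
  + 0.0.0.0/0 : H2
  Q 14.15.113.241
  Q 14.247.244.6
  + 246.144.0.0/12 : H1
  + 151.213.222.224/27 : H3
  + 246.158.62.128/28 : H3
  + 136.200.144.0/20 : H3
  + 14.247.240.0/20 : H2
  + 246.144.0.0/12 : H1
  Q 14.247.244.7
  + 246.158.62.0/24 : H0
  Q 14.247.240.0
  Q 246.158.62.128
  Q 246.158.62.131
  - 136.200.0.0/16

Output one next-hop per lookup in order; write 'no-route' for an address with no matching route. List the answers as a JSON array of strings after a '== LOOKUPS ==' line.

Process each operation:
  + 14.247.244.0/24 (H0) depth=24
  + 14.0.0.0/7 (H0) depth=7
  ? 14.0.0.20  path d0:-→d1:-→d2:-→d3:-→d4:-→d5:-→d6:-→d7:H0→d8:-  best=H0
  ? 14.247.244.0  path d0:-→d1:-→d2:-→d3:-→d4:-→d5:-→d6:-→d7:H0→d8:-→d9:-→d10:-→d11:-→d12:-→d13:-→d14:-→d15:-→d16:-→d17:-→d18:-→d19:-→d20:-→d21:-→d22:-→d23:-→d24:H0  best=H0
  + 0.0.0.0/0 (H1) depth=0
  + 136.200.0.0/16 (H1) depth=16
  + 14.247.192.0/18 (H0) depth=18
  ? 14.247.194.120  path d0:H1→d1:-→d2:-→d3:-→d4:-→d5:-→d6:-→d7:H0→d8:-→d9:-→d10:-→d11:-→d12:-→d13:-→d14:-→d15:-→d16:-→d17:-→d18:H0  best=H0
  + 0.0.0.0/0 (H2) depth=0
  ? 14.15.113.241  path d0:H2→d1:-→d2:-→d3:-→d4:-→d5:-→d6:-→d7:H0→d8:-  best=H0
  ? 14.247.244.6  path d0:H2→d1:-→d2:-→d3:-→d4:-→d5:-→d6:-→d7:H0→d8:-→d9:-→d10:-→d11:-→d12:-→d13:-→d14:-→d15:-→d16:-→d17:-→d18:H0→d19:-→d20:-→d21:-→d22:-→d23:-→d24:H0  best=H0
  + 246.144.0.0/12 (H1) depth=12
  + 151.213.222.224/27 (H3) depth=27
  + 246.158.62.128/28 (H3) depth=28
  + 136.200.144.0/20 (H3) depth=20
  + 14.247.240.0/20 (H2) depth=20
  + 246.144.0.0/12 (H1) depth=12
  ? 14.247.244.7  path d0:H2→d1:-→d2:-→d3:-→d4:-→d5:-→d6:-→d7:H0→d8:-→d9:-→d10:-→d11:-→d12:-→d13:-→d14:-→d15:-→d16:-→d17:-→d18:H0→d19:-→d20:H2→d21:-→d22:-→d23:-→d24:H0  best=H0
  + 246.158.62.0/24 (H0) depth=24
  ? 14.247.240.0  path d0:H2→d1:-→d2:-→d3:-→d4:-→d5:-→d6:-→d7:H0→d8:-→d9:-→d10:-→d11:-→d12:-→d13:-→d14:-→d15:-→d16:-→d17:-→d18:H0→d19:-→d20:H2→d21:-  best=H2
  ? 246.158.62.128  path d0:H2→d1:-→d2:-→d3:-→d4:-→d5:-→d6:-→d7:-→d8:-→d9:-→d10:-→d11:-→d12:H1→d13:-→d14:-→d15:-→d16:-→d17:-→d18:-→d19:-→d20:-→d21:-→d22:-→d23:-→d24:H0→d25:-→d26:-→d27:-→d28:H3  best=H3
  ? 246.158.62.131  path d0:H2→d1:-→d2:-→d3:-→d4:-→d5:-→d6:-→d7:-→d8:-→d9:-→d10:-→d11:-→d12:H1→d13:-→d14:-→d15:-→d16:-→d17:-→d18:-→d19:-→d20:-→d21:-→d22:-→d23:-→d24:H0→d25:-→d26:-→d27:-→d28:H3  best=H3
  - 136.200.0.0/16 clear@16

== LOOKUPS ==
["H0","H0","H0","H0","H0","H0","H2","H3","H3"]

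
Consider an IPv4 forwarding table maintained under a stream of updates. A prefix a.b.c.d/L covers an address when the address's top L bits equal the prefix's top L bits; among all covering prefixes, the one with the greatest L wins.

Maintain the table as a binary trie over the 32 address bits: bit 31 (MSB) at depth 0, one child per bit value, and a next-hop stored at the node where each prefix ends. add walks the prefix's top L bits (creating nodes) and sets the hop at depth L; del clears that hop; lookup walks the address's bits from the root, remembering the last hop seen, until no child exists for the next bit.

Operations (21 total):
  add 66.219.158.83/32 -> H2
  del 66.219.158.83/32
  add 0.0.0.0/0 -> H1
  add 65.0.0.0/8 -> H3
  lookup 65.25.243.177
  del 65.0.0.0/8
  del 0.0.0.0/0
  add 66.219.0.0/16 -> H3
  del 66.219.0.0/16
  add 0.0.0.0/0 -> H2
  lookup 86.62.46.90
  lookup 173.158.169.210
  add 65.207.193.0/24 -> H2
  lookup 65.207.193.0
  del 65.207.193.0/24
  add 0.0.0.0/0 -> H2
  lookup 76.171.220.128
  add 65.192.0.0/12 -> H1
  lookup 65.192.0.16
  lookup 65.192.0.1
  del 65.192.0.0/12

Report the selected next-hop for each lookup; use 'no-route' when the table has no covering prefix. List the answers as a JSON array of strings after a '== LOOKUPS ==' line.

Trace:
  + 66.219.158.83/32 (H2) depth=32
  - 66.219.158.83/32 clear@32
  + 0.0.0.0/0 (H1) depth=0
  + 65.0.0.0/8 (H3) depth=8
  Q 65.25.243.177: descend 01000001 ; hops seen [H1,H3] ; pick H3
  - 65.0.0.0/8 clear@8
  - 0.0.0.0/0 clear@0
  + 66.219.0.0/16 (H3) depth=16
  - 66.219.0.0/16 clear@16
  + 0.0.0.0/0 (H2) depth=0
  Q 86.62.46.90: descend 010 ; hops seen [H2] ; pick H2
  Q 173.158.169.210: descend ε ; hops seen [H2] ; pick H2
  + 65.207.193.0/24 (H2) depth=24
  Q 65.207.193.0: descend 010000011100111111000001 ; hops seen [H2,H2] ; pick H2
  - 65.207.193.0/24 clear@24
  + 0.0.0.0/0 (H2) depth=0
  Q 76.171.220.128: descend 0100 ; hops seen [H2] ; pick H2
  + 65.192.0.0/12 (H1) depth=12
  Q 65.192.0.16: descend 010000011100 ; hops seen [H2,H1] ; pick H1
  Q 65.192.0.1: descend 010000011100 ; hops seen [H2,H1] ; pick H1
  - 65.192.0.0/12 clear@12

== LOOKUPS ==
["H3","H2","H2","H2","H2","H1","H1"]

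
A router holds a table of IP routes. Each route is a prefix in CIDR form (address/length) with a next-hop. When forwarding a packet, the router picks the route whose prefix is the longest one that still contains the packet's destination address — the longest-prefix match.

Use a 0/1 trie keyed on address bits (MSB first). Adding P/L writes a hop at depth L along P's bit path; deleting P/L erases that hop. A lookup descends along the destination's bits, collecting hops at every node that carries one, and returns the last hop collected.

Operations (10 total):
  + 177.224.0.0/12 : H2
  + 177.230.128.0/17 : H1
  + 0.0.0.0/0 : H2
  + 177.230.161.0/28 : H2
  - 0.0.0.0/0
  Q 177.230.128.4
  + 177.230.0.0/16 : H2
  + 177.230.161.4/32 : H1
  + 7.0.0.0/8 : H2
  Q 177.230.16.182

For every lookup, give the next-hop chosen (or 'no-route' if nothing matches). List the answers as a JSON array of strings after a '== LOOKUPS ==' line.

Process each operation:
  + 177.224.0.0/12 (H2) depth=12
  + 177.230.128.0/17 (H1) depth=17
  + 0.0.0.0/0 (H2) depth=0
  + 177.230.161.0/28 (H2) depth=28
  del 0.0.0.0/0 (clear depth 0)
  lookup 177.230.128.4: bits 101100011110011010 walk d0:-→d1:-→d2:-→d3:-→d4:-→d5:-→d6:-→d7:-→d8:-→d9:-→d10:-→d11:-→d12:H2→d13:-→d14:-→d15:-→d16:-→d17:H1→d18:- -> H1
  + 177.230.0.0/16 (H2) depth=16
  + 177.230.161.4/32 (H1) depth=32
  + 7.0.0.0/8 (H2) depth=8
  lookup 177.230.16.182: bits 1011000111100110 walk d0:-→d1:-→d2:-→d3:-→d4:-→d5:-→d6:-→d7:-→d8:-→d9:-→d10:-→d11:-→d12:H2→d13:-→d14:-→d15:-→d16:H2 -> H2

== LOOKUPS ==
["H1","H2"]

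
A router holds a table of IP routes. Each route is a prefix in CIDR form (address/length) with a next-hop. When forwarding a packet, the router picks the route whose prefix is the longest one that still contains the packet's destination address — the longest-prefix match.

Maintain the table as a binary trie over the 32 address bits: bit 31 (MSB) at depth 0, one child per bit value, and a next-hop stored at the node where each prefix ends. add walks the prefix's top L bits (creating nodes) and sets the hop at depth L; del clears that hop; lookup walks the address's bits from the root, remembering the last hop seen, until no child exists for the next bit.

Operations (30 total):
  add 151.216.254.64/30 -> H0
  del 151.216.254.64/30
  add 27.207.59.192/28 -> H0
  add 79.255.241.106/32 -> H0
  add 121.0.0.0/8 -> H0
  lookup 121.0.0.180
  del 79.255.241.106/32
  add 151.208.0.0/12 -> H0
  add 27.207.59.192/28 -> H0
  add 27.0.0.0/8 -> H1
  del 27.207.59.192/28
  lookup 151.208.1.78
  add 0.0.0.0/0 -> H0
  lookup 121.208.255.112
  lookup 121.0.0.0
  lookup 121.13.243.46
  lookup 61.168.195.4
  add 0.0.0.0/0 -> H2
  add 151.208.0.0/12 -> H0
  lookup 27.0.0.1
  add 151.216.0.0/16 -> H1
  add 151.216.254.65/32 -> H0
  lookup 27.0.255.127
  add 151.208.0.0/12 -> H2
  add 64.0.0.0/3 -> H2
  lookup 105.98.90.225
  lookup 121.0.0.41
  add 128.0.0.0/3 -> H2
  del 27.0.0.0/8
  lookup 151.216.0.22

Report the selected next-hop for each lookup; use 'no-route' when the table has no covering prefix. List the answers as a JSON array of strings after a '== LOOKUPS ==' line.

Process each operation:
  add 151.216.254.64/30 -> H0 at depth 30
  - 151.216.254.64/30 clear@30
  add 27.207.59.192/28 -> H0 at depth 28
  add 79.255.241.106/32 -> H0 at depth 32
  add 121.0.0.0/8 -> H0 at depth 8
  Q 121.0.0.180: descend 01111001 ; hops seen [H0] ; pick H0
  - 79.255.241.106/32 clear@32
  add 151.208.0.0/12 -> H0 at depth 12
  add 27.207.59.192/28 -> H0 at depth 28
  add 27.0.0.0/8 -> H1 at depth 8
  - 27.207.59.192/28 clear@28
  Q 151.208.1.78: descend 100101111101 ; hops seen [H0] ; pick H0
  add 0.0.0.0/0 -> H0 at depth 0
  Q 121.208.255.112: descend 01111001 ; hops seen [H0,H0] ; pick H0
  Q 121.0.0.0: descend 01111001 ; hops seen [H0,H0] ; pick H0
  Q 121.13.243.46: descend 01111001 ; hops seen [H0,H0] ; pick H0
  Q 61.168.195.4: descend 00 ; hops seen [H0] ; pick H0
  add 0.0.0.0/0 -> H2 at depth 0
  add 151.208.0.0/12 -> H0 at depth 12
  Q 27.0.0.1: descend 00011011 ; hops seen [H2,H1] ; pick H1
  add 151.216.0.0/16 -> H1 at depth 16
  add 151.216.254.65/32 -> H0 at depth 32
  Q 27.0.255.127: descend 00011011 ; hops seen [H2,H1] ; pick H1
  add 151.208.0.0/12 -> H2 at depth 12
  add 64.0.0.0/3 -> H2 at depth 3
  Q 105.98.90.225: descend 011 ; hops seen [H2] ; pick H2
  Q 121.0.0.41: descend 01111001 ; hops seen [H2,H0] ; pick H0
  add 128.0.0.0/3 -> H2 at depth 3
  - 27.0.0.0/8 clear@8
  Q 151.216.0.22: descend 1001011111011000 ; hops seen [H2,H2,H2,H1] ; pick H1

== LOOKUPS ==
["H0","H0","H0","H0","H0","H0","H1","H1","H2","H0","H1"]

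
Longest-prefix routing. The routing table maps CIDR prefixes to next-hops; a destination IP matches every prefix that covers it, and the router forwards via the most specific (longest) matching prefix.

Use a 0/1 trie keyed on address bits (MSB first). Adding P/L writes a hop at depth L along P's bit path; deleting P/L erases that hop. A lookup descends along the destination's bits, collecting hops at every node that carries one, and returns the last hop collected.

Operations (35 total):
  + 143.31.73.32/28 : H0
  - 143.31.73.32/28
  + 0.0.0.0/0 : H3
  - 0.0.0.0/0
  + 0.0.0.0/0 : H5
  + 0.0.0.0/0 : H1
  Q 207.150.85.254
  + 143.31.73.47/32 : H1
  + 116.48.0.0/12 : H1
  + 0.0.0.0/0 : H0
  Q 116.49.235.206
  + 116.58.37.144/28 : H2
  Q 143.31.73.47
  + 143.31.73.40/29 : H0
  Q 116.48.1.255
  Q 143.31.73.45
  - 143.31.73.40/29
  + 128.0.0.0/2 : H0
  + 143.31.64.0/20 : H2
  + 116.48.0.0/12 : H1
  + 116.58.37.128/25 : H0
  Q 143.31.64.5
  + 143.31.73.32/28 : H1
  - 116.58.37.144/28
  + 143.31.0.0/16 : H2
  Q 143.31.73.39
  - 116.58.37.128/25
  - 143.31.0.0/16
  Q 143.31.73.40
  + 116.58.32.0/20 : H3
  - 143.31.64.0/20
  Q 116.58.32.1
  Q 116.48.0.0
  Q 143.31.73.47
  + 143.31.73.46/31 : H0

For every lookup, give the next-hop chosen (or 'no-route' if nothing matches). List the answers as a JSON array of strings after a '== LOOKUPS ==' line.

Apply in order:
  add 143.31.73.32/28 -> H0 at depth 28
  - 143.31.73.32/28 clear@28
  add 0.0.0.0/0 -> H3 at depth 0
  - 0.0.0.0/0 clear@0
  add 0.0.0.0/0 -> H5 at depth 0
  add 0.0.0.0/0 -> H1 at depth 0
  lookup 207.150.85.254: bits 1 walk d0:H1→d1:- -> H1
  add 143.31.73.47/32 -> H1 at depth 32
  add 116.48.0.0/12 -> H1 at depth 12
  add 0.0.0.0/0 -> H0 at depth 0
  lookup 116.49.235.206: bits 011101000011 walk d0:H0→d1:-→d2:-→d3:-→d4:-→d5:-→d6:-→d7:-→d8:-→d9:-→d10:-→d11:-→d12:H1 -> H1
  add 116.58.37.144/28 -> H2 at depth 28
  lookup 143.31.73.47: bits 10001111000111110100100100101111 walk d0:H0→d1:-→d2:-→d3:-→d4:-→d5:-→d6:-→d7:-→d8:-→d9:-→d10:-→d11:-→d12:-→d13:-→d14:-→d15:-→d16:-→d17:-→d18:-→d19:-→d20:-→d21:-→d22:-→d23:-→d24:-→d25:-→d26:-→d27:-→d28:-→d29:-→d30:-→d31:-→d32:H1 -> H1
  add 143.31.73.40/29 -> H0 at depth 29
  lookup 116.48.1.255: bits 011101000011 walk d0:H0→d1:-→d2:-→d3:-→d4:-→d5:-→d6:-→d7:-→d8:-→d9:-→d10:-→d11:-→d12:H1 -> H1
  lookup 143.31.73.45: bits 100011110001111101001001001011 walk d0:H0→d1:-→d2:-→d3:-→d4:-→d5:-→d6:-→d7:-→d8:-→d9:-→d10:-→d11:-→d12:-→d13:-→d14:-→d15:-→d16:-→d17:-→d18:-→d19:-→d20:-→d21:-→d22:-→d23:-→d24:-→d25:-→d26:-→d27:-→d28:-→d29:H0→d30:- -> H0
  - 143.31.73.40/29 clear@29
  add 128.0.0.0/2 -> H0 at depth 2
  add 143.31.64.0/20 -> H2 at depth 20
  add 116.48.0.0/12 -> H1 at depth 12
  add 116.58.37.128/25 -> H0 at depth 25
  lookup 143.31.64.5: bits 10001111000111110100 walk d0:H0→d1:-→d2:H0→d3:-→d4:-→d5:-→d6:-→d7:-→d8:-→d9:-→d10:-→d11:-→d12:-→d13:-→d14:-→d15:-→d16:-→d17:-→d18:-→d19:-→d20:H2 -> H2
  add 143.31.73.32/28 -> H1 at depth 28
  - 116.58.37.144/28 clear@28
  add 143.31.0.0/16 -> H2 at depth 16
  lookup 143.31.73.39: bits 1000111100011111010010010010 walk d0:H0→d1:-→d2:H0→d3:-→d4:-→d5:-→d6:-→d7:-→d8:-→d9:-→d10:-→d11:-→d12:-→d13:-→d14:-→d15:-→d16:H2→d17:-→d18:-→d19:-→d20:H2→d21:-→d22:-→d23:-→d24:-→d25:-→d26:-→d27:-→d28:H1 -> H1
  - 116.58.37.128/25 clear@25
  - 143.31.0.0/16 clear@16
  lookup 143.31.73.40: bits 10001111000111110100100100101 walk d0:H0→d1:-→d2:H0→d3:-→d4:-→d5:-→d6:-→d7:-→d8:-→d9:-→d10:-→d11:-→d12:-→d13:-→d14:-→d15:-→d16:-→d17:-→d18:-→d19:-→d20:H2→d21:-→d22:-→d23:-→d24:-→d25:-→d26:-→d27:-→d28:H1→d29:- -> H1
  add 116.58.32.0/20 -> H3 at depth 20
  - 143.31.64.0/20 clear@20
  lookup 116.58.32.1: bits 011101000011101000100 walk d0:H0→d1:-→d2:-→d3:-→d4:-→d5:-→d6:-→d7:-→d8:-→d9:-→d10:-→d11:-→d12:H1→d13:-→d14:-→d15:-→d16:-→d17:-→d18:-→d19:-→d20:H3→d21:- -> H3
  lookup 116.48.0.0: bits 011101000011 walk d0:H0→d1:-→d2:-→d3:-→d4:-→d5:-→d6:-→d7:-→d8:-→d9:-→d10:-→d11:-→d12:H1 -> H1
  lookup 143.31.73.47: bits 10001111000111110100100100101111 walk d0:H0→d1:-→d2:H0→d3:-→d4:-→d5:-→d6:-→d7:-→d8:-→d9:-→d10:-→d11:-→d12:-→d13:-→d14:-→d15:-→d16:-→d17:-→d18:-→d19:-→d20:-→d21:-→d22:-→d23:-→d24:-→d25:-→d26:-→d27:-→d28:H1→d29:-→d30:-→d31:-→d32:H1 -> H1
  add 143.31.73.46/31 -> H0 at depth 31

== LOOKUPS ==
["H1","H1","H1","H1","H0","H2","H1","H1","H3","H1","H1"]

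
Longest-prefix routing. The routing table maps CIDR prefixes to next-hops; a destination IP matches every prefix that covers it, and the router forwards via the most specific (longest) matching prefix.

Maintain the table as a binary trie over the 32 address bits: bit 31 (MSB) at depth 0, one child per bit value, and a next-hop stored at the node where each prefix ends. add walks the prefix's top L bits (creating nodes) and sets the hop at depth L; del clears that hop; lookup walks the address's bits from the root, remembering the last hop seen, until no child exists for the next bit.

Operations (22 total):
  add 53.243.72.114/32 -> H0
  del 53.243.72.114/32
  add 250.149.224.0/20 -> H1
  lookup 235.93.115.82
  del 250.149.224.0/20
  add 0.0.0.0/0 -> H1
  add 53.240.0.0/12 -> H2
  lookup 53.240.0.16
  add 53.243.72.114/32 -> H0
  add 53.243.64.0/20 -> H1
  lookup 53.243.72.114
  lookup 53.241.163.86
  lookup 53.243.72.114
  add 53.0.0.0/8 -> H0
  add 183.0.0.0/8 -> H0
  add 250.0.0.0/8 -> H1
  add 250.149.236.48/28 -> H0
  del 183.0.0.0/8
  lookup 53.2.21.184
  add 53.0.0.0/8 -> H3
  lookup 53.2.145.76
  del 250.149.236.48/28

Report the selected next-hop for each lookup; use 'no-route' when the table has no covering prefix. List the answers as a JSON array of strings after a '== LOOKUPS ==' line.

Trace:
  add 53.243.72.114/32 -> H0 at depth 32
  del 53.243.72.114/32 (clear depth 32)
  add 250.149.224.0/20 -> H1 at depth 20
  Q 235.93.115.82: descend 111 ; hops seen [∅] ; pick no-route
  del 250.149.224.0/20 (clear depth 20)
  add 0.0.0.0/0 -> H1 at depth 0
  add 53.240.0.0/12 -> H2 at depth 12
  Q 53.240.0.16: descend 00110101111100 ; hops seen [H1,H2] ; pick H2
  add 53.243.72.114/32 -> H0 at depth 32
  add 53.243.64.0/20 -> H1 at depth 20
  Q 53.243.72.114: descend 00110101111100110100100001110010 ; hops seen [H1,H2,H1,H0] ; pick H0
  Q 53.241.163.86: descend 00110101111100 ; hops seen [H1,H2] ; pick H2
  Q 53.243.72.114: descend 00110101111100110100100001110010 ; hops seen [H1,H2,H1,H0] ; pick H0
  add 53.0.0.0/8 -> H0 at depth 8
  add 183.0.0.0/8 -> H0 at depth 8
  add 250.0.0.0/8 -> H1 at depth 8
  add 250.149.236.48/28 -> H0 at depth 28
  del 183.0.0.0/8 (clear depth 8)
  Q 53.2.21.184: descend 00110101 ; hops seen [H1,H0] ; pick H0
  add 53.0.0.0/8 -> H3 at depth 8
  Q 53.2.145.76: descend 00110101 ; hops seen [H1,H3] ; pick H3
  del 250.149.236.48/28 (clear depth 28)

== LOOKUPS ==
["no-route","H2","H0","H2","H0","H0","H3"]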